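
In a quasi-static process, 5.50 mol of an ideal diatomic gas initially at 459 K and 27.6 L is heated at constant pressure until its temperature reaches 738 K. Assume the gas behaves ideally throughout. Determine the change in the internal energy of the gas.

31900 J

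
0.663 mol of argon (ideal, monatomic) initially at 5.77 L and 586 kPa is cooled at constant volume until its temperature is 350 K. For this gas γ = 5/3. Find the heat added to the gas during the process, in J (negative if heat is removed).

T₁ = P₁V₁/(nR) = 586×5.77/(0.663×8.314) = 613 K.
Isochoric: V stays 5.77 L; P/T = const ⇒ T₂ = 350 K, P₂ = 334 kPa.
W = 0 (no volume change).
ΔU = nCvΔT = 0.663×12.5×(350−613) = -2180 J.
Q = ΔU = -2180 J.

-2180 J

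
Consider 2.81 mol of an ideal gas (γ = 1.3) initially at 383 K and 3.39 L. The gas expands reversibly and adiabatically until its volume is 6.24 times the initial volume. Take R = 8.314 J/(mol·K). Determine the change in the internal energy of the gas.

-12600 J

P₁ = nRT₁/V₁ = 2.81×8.314×383/3.39 = 2640 kPa.
Adiabatic: TV^(γ−1) = const ⇒ T₂ = 383×(0.160)^0.300 = 221 K; PV^γ = const ⇒ P₂ = 244 kPa.
For an ideal gas ΔU = nCvΔT with Cv = R/(γ−1) = 27.7 J/(mol·K).
ΔU = 2.81×27.7×(221−383) = -12600 J.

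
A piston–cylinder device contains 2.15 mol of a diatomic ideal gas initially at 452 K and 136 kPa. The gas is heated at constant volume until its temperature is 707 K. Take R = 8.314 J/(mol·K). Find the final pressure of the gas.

V₁ = nRT₁/P₁ = 2.15×8.314×452/136 = 59.4 L.
Isochoric: V stays 59.4 L; P/T = const ⇒ T₂ = 707 K, P₂ = 213 kPa.

213 kPa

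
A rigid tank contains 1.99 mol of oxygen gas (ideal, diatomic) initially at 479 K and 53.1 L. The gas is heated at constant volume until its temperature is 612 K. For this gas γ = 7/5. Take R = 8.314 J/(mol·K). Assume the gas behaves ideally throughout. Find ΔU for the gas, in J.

P₁ = nRT₁/V₁ = 1.99×8.314×479/53.1 = 149 kPa.
Isochoric: V stays 53.1 L; P/T = const ⇒ T₂ = 612 K, P₂ = 191 kPa.
For an ideal gas ΔU = nCvΔT with Cv = (5/2)R = 20.8 J/(mol·K).
ΔU = 1.99×20.8×(612−479) = 5500 J.

5500 J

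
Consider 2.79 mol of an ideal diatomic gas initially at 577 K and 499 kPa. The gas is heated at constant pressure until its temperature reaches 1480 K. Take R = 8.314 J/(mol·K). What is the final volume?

68.8 L

V₁ = nRT₁/P₁ = 2.79×8.314×577/499 = 26.8 L.
Isobaric: P stays 499 kPa; V/T = const ⇒ T₂ = 1480 K, V₂ = 68.8 L.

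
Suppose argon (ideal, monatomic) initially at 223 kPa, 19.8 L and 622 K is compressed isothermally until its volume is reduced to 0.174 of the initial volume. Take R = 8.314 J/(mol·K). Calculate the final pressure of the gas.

1280 kPa

Isothermal: T stays 622 K; PV = const ⇒ V₂ = 3.45 L, P₂ = 1280 kPa.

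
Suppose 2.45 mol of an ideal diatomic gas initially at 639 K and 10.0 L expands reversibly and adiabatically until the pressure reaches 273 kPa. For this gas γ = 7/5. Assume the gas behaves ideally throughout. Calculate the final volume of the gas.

P₁ = nRT₁/V₁ = 2.45×8.314×639/10.0 = 1300 kPa.
Adiabatic: T₂/T₁ = (P₂/P₁)^((γ−1)/γ) ⇒ T₂ = 639×(0.210)^0.286 = 409 K; V₂ = 30.5 L.

30.5 L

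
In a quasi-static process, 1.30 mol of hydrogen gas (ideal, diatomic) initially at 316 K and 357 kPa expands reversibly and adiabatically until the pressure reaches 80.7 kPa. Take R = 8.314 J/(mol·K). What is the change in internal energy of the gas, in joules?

-2960 J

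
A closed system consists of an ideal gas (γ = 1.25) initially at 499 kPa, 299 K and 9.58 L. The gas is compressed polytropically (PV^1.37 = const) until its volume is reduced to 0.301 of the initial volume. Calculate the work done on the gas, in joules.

n = P₁V₁/(RT₁) = 499×9.58/(8.314×299) = 1.92 mol.
Polytropic n=1.37: T₂ = T₁(V₁/V₂)^(n−1) = 299×(3.32)^0.37 = 466 K; P₂ = P₁(V₁/V₂)^n = 2590 kPa.
W = (P₁V₁−P₂V₂)/(n−1) = (499×9.58−2590×2.88)/0.37 = -7230 J.
Work done on the gas = −W_by = 7230 J.

7230 J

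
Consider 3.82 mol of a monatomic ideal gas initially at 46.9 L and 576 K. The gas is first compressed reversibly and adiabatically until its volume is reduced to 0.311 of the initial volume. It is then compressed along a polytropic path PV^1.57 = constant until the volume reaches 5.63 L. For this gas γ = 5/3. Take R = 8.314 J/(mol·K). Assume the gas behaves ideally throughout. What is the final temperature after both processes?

2160 K

P₁ = nRT₁/V₁ = 3.82×8.314×576/46.9 = 390 kPa.
Step 1 — Adiabatic: TV^(γ−1) = const ⇒ T₂ = 576×(3.22)^0.667 = 1250 K; PV^γ = const ⇒ P₂ = 2730 kPa.
ΔU = nCvΔT = 3.82×12.5×(1250−576) = 32300 J.
Q = 0 for an adiabatic process, so W = −ΔU = -32300 J.
State after step 1: P = 2730 kPa, V = 14.6 L, T = 1250 K.
Step 2 — Polytropic n=1.57: T₂ = T₁(V₁/V₂)^(n−1) = 1250×(2.59)^0.57 = 2160 K; P₂ = P₁(V₁/V₂)^n = 12200 kPa.
W = (P₁V₁−P₂V₂)/(n−1) = (2730×14.6−12200×5.63)/0.57 = -50400 J.
ΔU = nCvΔT = 3.82×12.5×(2160−1250) = 43100 J.
Q = ΔU + W = -7300 J.
Net over both steps: W = -82700 J, Q = -7300 J, ΔU = 75400 J.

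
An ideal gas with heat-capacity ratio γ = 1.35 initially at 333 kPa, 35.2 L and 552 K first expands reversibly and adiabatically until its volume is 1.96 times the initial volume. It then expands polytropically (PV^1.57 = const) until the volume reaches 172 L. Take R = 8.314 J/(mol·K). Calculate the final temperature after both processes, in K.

259 K

n = P₁V₁/(RT₁) = 333×35.2/(8.314×552) = 2.55 mol.
Step 1 — Adiabatic: TV^(γ−1) = const ⇒ T₂ = 552×(0.510)^0.350 = 436 K; PV^γ = const ⇒ P₂ = 134 kPa.
ΔU = nCvΔT = 2.55×23.8×(436−552) = -7030 J.
Q = 0 for an adiabatic process, so W = −ΔU = 7030 J.
State after step 1: P = 134 kPa, V = 69.0 L, T = 436 K.
Step 2 — Polytropic n=1.57: T₂ = T₁(V₁/V₂)^(n−1) = 436×(0.401)^0.57 = 259 K; P₂ = P₁(V₁/V₂)^n = 32.0 kPa.
W = (P₁V₁−P₂V₂)/(n−1) = (134×69.0−32.0×172)/0.57 = 6600 J.
ΔU = nCvΔT = 2.55×23.8×(259−436) = -10700 J.
Q = ΔU + W = -4150 J.
Net over both steps: W = 13600 J, Q = -4150 J, ΔU = -17800 J.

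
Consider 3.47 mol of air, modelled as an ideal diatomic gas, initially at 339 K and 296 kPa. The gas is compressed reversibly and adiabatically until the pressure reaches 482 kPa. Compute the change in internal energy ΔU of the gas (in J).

3650 J

V₁ = nRT₁/P₁ = 3.47×8.314×339/296 = 33.0 L.
Adiabatic: T₂/T₁ = (P₂/P₁)^((γ−1)/γ) ⇒ T₂ = 339×(1.63)^0.286 = 390 K; V₂ = 23.3 L.
For an ideal gas ΔU = nCvΔT with Cv = (5/2)R = 20.8 J/(mol·K).
ΔU = 3.47×20.8×(390−339) = 3650 J.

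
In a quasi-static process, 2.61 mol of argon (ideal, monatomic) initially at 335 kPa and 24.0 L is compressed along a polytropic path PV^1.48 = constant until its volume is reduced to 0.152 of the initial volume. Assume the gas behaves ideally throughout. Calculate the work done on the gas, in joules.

24600 J

T₁ = P₁V₁/(nR) = 335×24.0/(2.61×8.314) = 371 K.
Polytropic n=1.48: T₂ = T₁(V₁/V₂)^(n−1) = 371×(6.58)^0.48 = 915 K; P₂ = P₁(V₁/V₂)^n = 5440 kPa.
W = (P₁V₁−P₂V₂)/(n−1) = (335×24.0−5440×3.65)/0.48 = -24600 J.
Work done on the gas = −W_by = 24600 J.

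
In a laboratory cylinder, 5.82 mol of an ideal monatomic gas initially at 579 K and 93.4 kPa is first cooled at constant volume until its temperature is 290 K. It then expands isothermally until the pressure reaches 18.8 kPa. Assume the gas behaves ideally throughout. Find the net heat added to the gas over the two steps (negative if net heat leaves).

-8180 J

V₁ = nRT₁/P₁ = 5.82×8.314×579/93.4 = 300 L.
Step 1 — Isochoric: V stays 300 L; P/T = const ⇒ T₂ = 290 K, P₂ = 46.8 kPa.
W = 0 (no volume change).
ΔU = nCvΔT = 5.82×12.5×(290−579) = -21000 J.
Q = ΔU = -21000 J.
State after step 1: P = 46.8 kPa, V = 300 L, T = 290 K.
Step 2 — Isothermal: T stays 290 K; PV = const ⇒ V₂ = 746 L, P₂ = 18.8 kPa.
ΔU = 0 (ideal gas, T constant).
W = nRT ln(V₂/V₁) = 5.82×8.314×290×ln(2.49) = 12800 J.
Q = ΔU + W = 12800 J.
Net over both steps: W = 12800 J, Q = -8180 J, ΔU = -21000 J.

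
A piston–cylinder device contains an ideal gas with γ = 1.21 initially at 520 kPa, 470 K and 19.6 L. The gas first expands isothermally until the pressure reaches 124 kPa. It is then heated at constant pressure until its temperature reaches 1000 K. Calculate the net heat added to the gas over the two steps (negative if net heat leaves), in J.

80800 J

n = P₁V₁/(RT₁) = 520×19.6/(8.314×470) = 2.61 mol.
Step 1 — Isothermal: T stays 470 K; PV = const ⇒ V₂ = 82.2 L, P₂ = 124 kPa.
ΔU = 0 (ideal gas, T constant).
W = nRT ln(V₂/V₁) = 2.61×8.314×470×ln(4.19) = 14600 J.
Q = ΔU + W = 14600 J.
State after step 1: P = 124 kPa, V = 82.2 L, T = 470 K.
Step 2 — Isobaric: P stays 124 kPa; V/T = const ⇒ T₂ = 1000 K, V₂ = 175 L.
W = PΔV = 124×(175−82.2) kPa·L = 11500 J.
ΔU = nCvΔT = 2.61×39.6×(1000−470) = 54700 J.
Q = ΔU + W = nCpΔT = 66200 J.
Net over both steps: W = 26100 J, Q = 80800 J, ΔU = 54700 J.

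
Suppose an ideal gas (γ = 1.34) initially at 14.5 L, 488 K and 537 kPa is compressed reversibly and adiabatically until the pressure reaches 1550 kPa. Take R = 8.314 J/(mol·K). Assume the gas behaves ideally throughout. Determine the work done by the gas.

-7070 J

n = P₁V₁/(RT₁) = 537×14.5/(8.314×488) = 1.92 mol.
Adiabatic: T₂/T₁ = (P₂/P₁)^((γ−1)/γ) ⇒ T₂ = 488×(2.89)^0.254 = 639 K; V₂ = 6.57 L.
ΔU = nCvΔT = 1.92×24.5×(639−488) = 7070 J.
Q = 0 for an adiabatic process, so W = −ΔU = -7070 J.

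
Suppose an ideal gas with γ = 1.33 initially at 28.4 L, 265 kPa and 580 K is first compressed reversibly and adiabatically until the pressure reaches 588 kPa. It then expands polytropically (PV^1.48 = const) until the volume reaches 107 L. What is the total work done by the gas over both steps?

6540 J

n = P₁V₁/(RT₁) = 265×28.4/(8.314×580) = 1.56 mol.
Step 1 — Adiabatic: T₂/T₁ = (P₂/P₁)^((γ−1)/γ) ⇒ T₂ = 580×(2.22)^0.248 = 707 K; V₂ = 15.6 L.
ΔU = nCvΔT = 1.56×25.2×(707−580) = 4990 J.
Q = 0 for an adiabatic process, so W = −ΔU = -4990 J.
State after step 1: P = 588 kPa, V = 15.6 L, T = 707 K.
Step 2 — Polytropic n=1.48: T₂ = T₁(V₁/V₂)^(n−1) = 707×(0.146)^0.48 = 280 K; P₂ = P₁(V₁/V₂)^n = 34.0 kPa.
W = (P₁V₁−P₂V₂)/(n−1) = (588×15.6−34.0×107)/0.48 = 11500 J.
ΔU = nCvΔT = 1.56×25.2×(280−707) = -16800 J.
Q = ΔU + W = -5240 J.
Net over both steps: W = 6540 J, Q = -5240 J, ΔU = -11800 J.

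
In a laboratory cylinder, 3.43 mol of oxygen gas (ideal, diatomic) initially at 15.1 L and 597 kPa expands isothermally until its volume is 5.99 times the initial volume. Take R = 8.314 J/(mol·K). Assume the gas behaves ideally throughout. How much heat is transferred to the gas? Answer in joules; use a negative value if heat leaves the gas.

16100 J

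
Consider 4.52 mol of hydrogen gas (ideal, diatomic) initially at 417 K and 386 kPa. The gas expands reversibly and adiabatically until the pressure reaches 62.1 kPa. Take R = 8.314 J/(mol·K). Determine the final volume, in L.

150 L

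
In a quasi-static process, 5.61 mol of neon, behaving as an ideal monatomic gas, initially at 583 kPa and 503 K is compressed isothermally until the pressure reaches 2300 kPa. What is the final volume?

V₁ = nRT₁/P₁ = 5.61×8.314×503/583 = 40.2 L.
Isothermal: T stays 503 K; PV = const ⇒ V₂ = 10.2 L, P₂ = 2300 kPa.

10.2 L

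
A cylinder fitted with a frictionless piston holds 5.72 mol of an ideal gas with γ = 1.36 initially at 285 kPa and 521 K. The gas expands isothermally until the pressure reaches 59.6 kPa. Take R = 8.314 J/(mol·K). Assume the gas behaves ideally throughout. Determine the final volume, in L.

416 L

V₁ = nRT₁/P₁ = 5.72×8.314×521/285 = 86.9 L.
Isothermal: T stays 521 K; PV = const ⇒ V₂ = 416 L, P₂ = 59.6 kPa.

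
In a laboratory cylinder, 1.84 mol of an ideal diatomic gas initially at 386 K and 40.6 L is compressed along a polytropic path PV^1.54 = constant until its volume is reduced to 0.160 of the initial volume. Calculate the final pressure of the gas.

2450 kPa

P₁ = nRT₁/V₁ = 1.84×8.314×386/40.6 = 145 kPa.
Polytropic n=1.54: T₂ = T₁(V₁/V₂)^(n−1) = 386×(6.25)^0.54 = 1040 K; P₂ = P₁(V₁/V₂)^n = 2450 kPa.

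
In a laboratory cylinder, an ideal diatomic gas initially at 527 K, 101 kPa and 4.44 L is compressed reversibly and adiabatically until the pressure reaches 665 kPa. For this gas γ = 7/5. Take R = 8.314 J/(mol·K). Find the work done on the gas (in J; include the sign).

800 J

n = P₁V₁/(RT₁) = 101×4.44/(8.314×527) = 0.102 mol.
Adiabatic: T₂/T₁ = (P₂/P₁)^((γ−1)/γ) ⇒ T₂ = 527×(6.58)^0.286 = 903 K; V₂ = 1.16 L.
ΔU = nCvΔT = 0.102×20.8×(903−527) = 800 J.
Q = 0 for an adiabatic process, so W = −ΔU = -800 J.
Work done on the gas = −W_by = 800 J.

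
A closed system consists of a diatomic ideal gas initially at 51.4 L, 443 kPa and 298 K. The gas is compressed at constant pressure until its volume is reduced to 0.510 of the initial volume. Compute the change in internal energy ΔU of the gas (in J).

-27900 J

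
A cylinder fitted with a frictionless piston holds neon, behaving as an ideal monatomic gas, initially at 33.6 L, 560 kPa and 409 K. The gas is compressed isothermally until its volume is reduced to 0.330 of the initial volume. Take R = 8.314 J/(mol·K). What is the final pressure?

Isothermal: T stays 409 K; PV = const ⇒ V₂ = 11.1 L, P₂ = 1700 kPa.

1700 kPa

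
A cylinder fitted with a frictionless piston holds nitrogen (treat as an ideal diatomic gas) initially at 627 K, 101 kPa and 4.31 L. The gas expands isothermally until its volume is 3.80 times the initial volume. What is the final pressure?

26.6 kPa

Isothermal: T stays 627 K; PV = const ⇒ V₂ = 16.4 L, P₂ = 26.6 kPa.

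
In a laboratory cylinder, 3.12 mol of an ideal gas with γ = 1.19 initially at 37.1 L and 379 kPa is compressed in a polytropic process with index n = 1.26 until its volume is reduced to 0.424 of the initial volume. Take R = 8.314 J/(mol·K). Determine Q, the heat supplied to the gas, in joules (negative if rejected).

4980 J

T₁ = P₁V₁/(nR) = 379×37.1/(3.12×8.314) = 542 K.
Polytropic n=1.26: T₂ = T₁(V₁/V₂)^(n−1) = 542×(2.36)^0.26 = 678 K; P₂ = P₁(V₁/V₂)^n = 1120 kPa.
W = (P₁V₁−P₂V₂)/(n−1) = (379×37.1−1120×15.7)/0.26 = -13500 J.
ΔU = nCvΔT = 3.12×43.8×(678−542) = 18500 J.
Q = ΔU + W = 4980 J.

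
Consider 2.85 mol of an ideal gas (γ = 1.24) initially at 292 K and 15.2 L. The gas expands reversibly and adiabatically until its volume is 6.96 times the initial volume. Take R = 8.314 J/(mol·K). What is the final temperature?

183 K

P₁ = nRT₁/V₁ = 2.85×8.314×292/15.2 = 455 kPa.
Adiabatic: TV^(γ−1) = const ⇒ T₂ = 292×(0.144)^0.240 = 183 K; PV^γ = const ⇒ P₂ = 41.1 kPa.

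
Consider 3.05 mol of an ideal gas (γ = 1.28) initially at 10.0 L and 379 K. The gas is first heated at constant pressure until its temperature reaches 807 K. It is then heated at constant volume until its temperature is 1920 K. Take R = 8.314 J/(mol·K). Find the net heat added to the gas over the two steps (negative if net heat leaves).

P₁ = nRT₁/V₁ = 3.05×8.314×379/10.0 = 961 kPa.
Step 1 — Isobaric: P stays 961 kPa; V/T = const ⇒ T₂ = 807 K, V₂ = 21.3 L.
W = PΔV = 961×(21.3−10.0) kPa·L = 10900 J.
ΔU = nCvΔT = 3.05×29.7×(807−379) = 38800 J.
Q = ΔU + W = nCpΔT = 49600 J.
State after step 1: P = 961 kPa, V = 21.3 L, T = 807 K.
Step 2 — Isochoric: V stays 21.3 L; P/T = const ⇒ T₂ = 1920 K, P₂ = 2290 kPa.
W = 0 (no volume change).
ΔU = nCvΔT = 3.05×29.7×(1920−807) = 101000 J.
Q = ΔU = 101000 J.
Net over both steps: W = 10900 J, Q = 150000 J, ΔU = 140000 J.

150000 J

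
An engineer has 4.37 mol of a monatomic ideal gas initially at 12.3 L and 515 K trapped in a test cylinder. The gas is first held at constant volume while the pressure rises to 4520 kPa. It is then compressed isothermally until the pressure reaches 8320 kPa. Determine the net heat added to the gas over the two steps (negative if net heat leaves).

21400 J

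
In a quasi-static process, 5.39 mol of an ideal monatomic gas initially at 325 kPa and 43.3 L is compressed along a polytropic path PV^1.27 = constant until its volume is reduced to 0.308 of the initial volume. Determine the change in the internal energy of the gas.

T₁ = P₁V₁/(nR) = 325×43.3/(5.39×8.314) = 314 K.
Polytropic n=1.27: T₂ = T₁(V₁/V₂)^(n−1) = 314×(3.25)^0.27 = 432 K; P₂ = P₁(V₁/V₂)^n = 1450 kPa.
For an ideal gas ΔU = nCvΔT with Cv = (3/2)R = 12.5 J/(mol·K).
ΔU = 5.39×12.5×(432−314) = 7900 J.

7900 J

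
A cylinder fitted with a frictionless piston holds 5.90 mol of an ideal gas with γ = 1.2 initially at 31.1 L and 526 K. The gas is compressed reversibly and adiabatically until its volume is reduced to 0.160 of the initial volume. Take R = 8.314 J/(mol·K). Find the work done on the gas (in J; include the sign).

P₁ = nRT₁/V₁ = 5.90×8.314×526/31.1 = 830 kPa.
Adiabatic: TV^(γ−1) = const ⇒ T₂ = 526×(6.25)^0.200 = 759 K; PV^γ = const ⇒ P₂ = 7480 kPa.
ΔU = nCvΔT = 5.90×41.6×(759−526) = 57100 J.
Q = 0 for an adiabatic process, so W = −ΔU = -57100 J.
Work done on the gas = −W_by = 57100 J.

57100 J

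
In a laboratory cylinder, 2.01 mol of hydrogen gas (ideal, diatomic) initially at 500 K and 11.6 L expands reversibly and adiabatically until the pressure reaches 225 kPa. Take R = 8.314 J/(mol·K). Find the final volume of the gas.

P₁ = nRT₁/V₁ = 2.01×8.314×500/11.6 = 720 kPa.
Adiabatic: T₂/T₁ = (P₂/P₁)^((γ−1)/γ) ⇒ T₂ = 500×(0.312)^0.286 = 359 K; V₂ = 26.6 L.

26.6 L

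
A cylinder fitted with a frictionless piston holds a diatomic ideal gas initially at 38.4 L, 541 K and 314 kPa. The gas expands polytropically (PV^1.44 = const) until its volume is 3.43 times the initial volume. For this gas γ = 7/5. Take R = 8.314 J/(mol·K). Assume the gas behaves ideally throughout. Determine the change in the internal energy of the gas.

-12600 J

n = P₁V₁/(RT₁) = 314×38.4/(8.314×541) = 2.68 mol.
Polytropic n=1.44: T₂ = T₁(V₁/V₂)^(n−1) = 541×(0.292)^0.44 = 315 K; P₂ = P₁(V₁/V₂)^n = 53.2 kPa.
For an ideal gas ΔU = nCvΔT with Cv = (5/2)R = 20.8 J/(mol·K).
ΔU = 2.68×20.8×(315−541) = -12600 J.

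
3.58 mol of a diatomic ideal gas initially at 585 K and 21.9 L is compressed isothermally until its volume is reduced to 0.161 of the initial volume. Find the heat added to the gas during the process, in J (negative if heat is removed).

-31800 J

P₁ = nRT₁/V₁ = 3.58×8.314×585/21.9 = 795 kPa.
Isothermal: T stays 585 K; PV = const ⇒ V₂ = 3.53 L, P₂ = 4940 kPa.
ΔU = 0 (ideal gas, T constant).
W = nRT ln(V₂/V₁) = 3.58×8.314×585×ln(0.161) = -31800 J.
Q = ΔU + W = -31800 J.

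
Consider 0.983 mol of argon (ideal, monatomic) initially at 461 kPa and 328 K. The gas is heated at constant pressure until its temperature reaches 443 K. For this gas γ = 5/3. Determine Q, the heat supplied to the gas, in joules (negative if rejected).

V₁ = nRT₁/P₁ = 0.983×8.314×328/461 = 5.81 L.
Isobaric: P stays 461 kPa; V/T = const ⇒ T₂ = 443 K, V₂ = 7.85 L.
W = PΔV = 461×(7.85−5.81) kPa·L = 940 J.
ΔU = nCvΔT = 0.983×12.5×(443−328) = 1410 J.
Q = ΔU + W = nCpΔT = 2350 J.

2350 J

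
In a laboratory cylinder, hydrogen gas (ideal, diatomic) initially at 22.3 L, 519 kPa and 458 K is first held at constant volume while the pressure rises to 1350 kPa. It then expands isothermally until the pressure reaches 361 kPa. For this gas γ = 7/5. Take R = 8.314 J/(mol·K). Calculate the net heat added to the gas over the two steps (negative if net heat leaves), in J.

86000 J

n = P₁V₁/(RT₁) = 519×22.3/(8.314×458) = 3.04 mol.
Step 1 — Isochoric: V stays 22.3 L; P/T = const ⇒ T₂ = 1190 K, P₂ = 1350 kPa.
W = 0 (no volume change).
ΔU = nCvΔT = 3.04×20.8×(1190−458) = 46300 J.
Q = ΔU = 46300 J.
State after step 1: P = 1350 kPa, V = 22.3 L, T = 1190 K.
Step 2 — Isothermal: T stays 1190 K; PV = const ⇒ V₂ = 83.4 L, P₂ = 361 kPa.
ΔU = 0 (ideal gas, T constant).
W = nRT ln(V₂/V₁) = 3.04×8.314×1190×ln(3.74) = 39700 J.
Q = ΔU + W = 39700 J.
Net over both steps: W = 39700 J, Q = 86000 J, ΔU = 46300 J.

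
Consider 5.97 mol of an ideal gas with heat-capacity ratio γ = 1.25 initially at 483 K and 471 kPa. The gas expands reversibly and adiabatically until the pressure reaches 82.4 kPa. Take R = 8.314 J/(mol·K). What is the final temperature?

341 K

V₁ = nRT₁/P₁ = 5.97×8.314×483/471 = 50.9 L.
Adiabatic: T₂/T₁ = (P₂/P₁)^((γ−1)/γ) ⇒ T₂ = 483×(0.175)^0.200 = 341 K; V₂ = 205 L.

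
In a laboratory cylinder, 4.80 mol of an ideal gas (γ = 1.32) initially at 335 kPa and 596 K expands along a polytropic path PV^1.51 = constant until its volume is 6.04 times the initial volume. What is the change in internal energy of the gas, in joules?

-44600 J

V₁ = nRT₁/P₁ = 4.80×8.314×596/335 = 71.0 L.
Polytropic n=1.51: T₂ = T₁(V₁/V₂)^(n−1) = 596×(0.166)^0.51 = 238 K; P₂ = P₁(V₁/V₂)^n = 22.2 kPa.
For an ideal gas ΔU = nCvΔT with Cv = R/(γ−1) = 26.0 J/(mol·K).
ΔU = 4.80×26.0×(238−596) = -44600 J.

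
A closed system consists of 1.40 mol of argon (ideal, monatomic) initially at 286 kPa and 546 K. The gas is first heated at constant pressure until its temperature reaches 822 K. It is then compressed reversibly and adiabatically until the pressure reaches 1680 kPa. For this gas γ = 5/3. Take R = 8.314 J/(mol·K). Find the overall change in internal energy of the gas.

19600 J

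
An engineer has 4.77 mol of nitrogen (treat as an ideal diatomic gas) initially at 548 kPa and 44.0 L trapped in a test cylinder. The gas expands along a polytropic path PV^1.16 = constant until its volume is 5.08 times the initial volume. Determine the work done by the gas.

T₁ = P₁V₁/(nR) = 548×44.0/(4.77×8.314) = 608 K.
Polytropic n=1.16: T₂ = T₁(V₁/V₂)^(n−1) = 608×(0.197)^0.16 = 469 K; P₂ = P₁(V₁/V₂)^n = 83.2 kPa.
W = (P₁V₁−P₂V₂)/(n−1) = (548×44.0−83.2×224)/0.16 = 34500 J.

34500 J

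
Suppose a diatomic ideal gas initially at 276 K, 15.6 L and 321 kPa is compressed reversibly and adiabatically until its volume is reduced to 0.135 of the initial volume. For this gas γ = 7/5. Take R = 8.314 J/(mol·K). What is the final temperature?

615 K

Adiabatic: TV^(γ−1) = const ⇒ T₂ = 276×(7.41)^0.400 = 615 K; PV^γ = const ⇒ P₂ = 5300 kPa.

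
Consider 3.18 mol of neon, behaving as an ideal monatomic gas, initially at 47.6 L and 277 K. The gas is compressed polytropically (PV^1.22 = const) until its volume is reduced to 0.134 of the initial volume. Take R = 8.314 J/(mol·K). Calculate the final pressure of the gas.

P₁ = nRT₁/V₁ = 3.18×8.314×277/47.6 = 154 kPa.
Polytropic n=1.22: T₂ = T₁(V₁/V₂)^(n−1) = 277×(7.46)^0.22 = 431 K; P₂ = P₁(V₁/V₂)^n = 1790 kPa.

1790 kPa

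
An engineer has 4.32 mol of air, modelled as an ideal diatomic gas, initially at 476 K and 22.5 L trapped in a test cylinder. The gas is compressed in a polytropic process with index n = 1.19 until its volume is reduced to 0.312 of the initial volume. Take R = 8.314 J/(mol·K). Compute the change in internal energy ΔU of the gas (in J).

10600 J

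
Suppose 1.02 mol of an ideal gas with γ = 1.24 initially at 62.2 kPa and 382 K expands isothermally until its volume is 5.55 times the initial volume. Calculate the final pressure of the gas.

11.2 kPa

V₁ = nRT₁/P₁ = 1.02×8.314×382/62.2 = 52.1 L.
Isothermal: T stays 382 K; PV = const ⇒ V₂ = 289 L, P₂ = 11.2 kPa.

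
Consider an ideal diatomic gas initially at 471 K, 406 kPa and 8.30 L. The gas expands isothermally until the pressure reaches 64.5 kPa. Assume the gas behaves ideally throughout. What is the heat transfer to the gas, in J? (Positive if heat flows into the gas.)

6200 J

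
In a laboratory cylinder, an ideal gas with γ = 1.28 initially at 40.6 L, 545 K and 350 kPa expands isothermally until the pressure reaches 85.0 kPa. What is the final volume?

Isothermal: T stays 545 K; PV = const ⇒ V₂ = 167 L, P₂ = 85.0 kPa.

167 L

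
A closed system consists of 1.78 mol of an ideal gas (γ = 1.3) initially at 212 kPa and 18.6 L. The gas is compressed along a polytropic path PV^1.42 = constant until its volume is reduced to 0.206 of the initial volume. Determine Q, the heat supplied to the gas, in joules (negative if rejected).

3540 J

T₁ = P₁V₁/(nR) = 212×18.6/(1.78×8.314) = 266 K.
Polytropic n=1.42: T₂ = T₁(V₁/V₂)^(n−1) = 266×(4.85)^0.42 = 517 K; P₂ = P₁(V₁/V₂)^n = 2000 kPa.
W = (P₁V₁−P₂V₂)/(n−1) = (212×18.6−2000×3.83)/0.42 = -8840 J.
ΔU = nCvΔT = 1.78×27.7×(517−266) = 12400 J.
Q = ΔU + W = 3540 J.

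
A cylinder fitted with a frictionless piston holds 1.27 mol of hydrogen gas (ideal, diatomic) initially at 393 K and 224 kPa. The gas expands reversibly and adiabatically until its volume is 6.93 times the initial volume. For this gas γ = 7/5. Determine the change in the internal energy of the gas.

-5590 J

V₁ = nRT₁/P₁ = 1.27×8.314×393/224 = 18.5 L.
Adiabatic: TV^(γ−1) = const ⇒ T₂ = 393×(0.144)^0.400 = 181 K; PV^γ = const ⇒ P₂ = 14.9 kPa.
For an ideal gas ΔU = nCvΔT with Cv = (5/2)R = 20.8 J/(mol·K).
ΔU = 1.27×20.8×(181−393) = -5590 J.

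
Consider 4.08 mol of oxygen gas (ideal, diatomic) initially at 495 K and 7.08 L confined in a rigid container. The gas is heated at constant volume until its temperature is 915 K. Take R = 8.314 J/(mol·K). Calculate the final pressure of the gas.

P₁ = nRT₁/V₁ = 4.08×8.314×495/7.08 = 2370 kPa.
Isochoric: V stays 7.08 L; P/T = const ⇒ T₂ = 915 K, P₂ = 4380 kPa.

4380 kPa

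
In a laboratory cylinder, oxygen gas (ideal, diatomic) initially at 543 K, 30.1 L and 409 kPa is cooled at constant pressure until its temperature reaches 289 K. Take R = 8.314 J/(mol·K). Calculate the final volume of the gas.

Isobaric: P stays 409 kPa; V/T = const ⇒ T₂ = 289 K, V₂ = 16.0 L.

16.0 L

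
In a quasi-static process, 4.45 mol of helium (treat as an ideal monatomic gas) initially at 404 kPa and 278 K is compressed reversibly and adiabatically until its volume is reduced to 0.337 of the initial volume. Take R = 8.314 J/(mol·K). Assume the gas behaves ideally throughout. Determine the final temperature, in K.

V₁ = nRT₁/P₁ = 4.45×8.314×278/404 = 25.5 L.
Adiabatic: TV^(γ−1) = const ⇒ T₂ = 278×(2.97)^0.667 = 574 K; PV^γ = const ⇒ P₂ = 2480 kPa.

574 K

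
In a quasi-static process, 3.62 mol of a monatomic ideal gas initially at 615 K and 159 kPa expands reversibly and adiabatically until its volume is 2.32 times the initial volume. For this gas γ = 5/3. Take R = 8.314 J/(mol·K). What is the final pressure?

V₁ = nRT₁/P₁ = 3.62×8.314×615/159 = 116 L.
Adiabatic: TV^(γ−1) = const ⇒ T₂ = 615×(0.431)^0.667 = 351 K; PV^γ = const ⇒ P₂ = 39.1 kPa.

39.1 kPa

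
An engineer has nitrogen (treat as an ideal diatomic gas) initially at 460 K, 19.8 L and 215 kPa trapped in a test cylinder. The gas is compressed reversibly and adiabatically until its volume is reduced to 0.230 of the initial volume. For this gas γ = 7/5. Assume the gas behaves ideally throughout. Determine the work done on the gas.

n = P₁V₁/(RT₁) = 215×19.8/(8.314×460) = 1.11 mol.
Adiabatic: TV^(γ−1) = const ⇒ T₂ = 460×(4.35)^0.400 = 828 K; PV^γ = const ⇒ P₂ = 1680 kPa.
ΔU = nCvΔT = 1.11×20.8×(828−460) = 8520 J.
Q = 0 for an adiabatic process, so W = −ΔU = -8520 J.
Work done on the gas = −W_by = 8520 J.

8520 J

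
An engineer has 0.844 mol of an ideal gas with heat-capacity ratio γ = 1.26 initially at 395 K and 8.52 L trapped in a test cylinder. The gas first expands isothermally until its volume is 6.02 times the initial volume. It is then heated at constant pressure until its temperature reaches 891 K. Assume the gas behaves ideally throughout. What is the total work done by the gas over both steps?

8460 J

P₁ = nRT₁/V₁ = 0.844×8.314×395/8.52 = 325 kPa.
Step 1 — Isothermal: T stays 395 K; PV = const ⇒ V₂ = 51.3 L, P₂ = 54.0 kPa.
ΔU = 0 (ideal gas, T constant).
W = nRT ln(V₂/V₁) = 0.844×8.314×395×ln(6.02) = 4980 J.
Q = ΔU + W = 4980 J.
State after step 1: P = 54.0 kPa, V = 51.3 L, T = 395 K.
Step 2 — Isobaric: P stays 54.0 kPa; V/T = const ⇒ T₂ = 891 K, V₂ = 116 L.
W = PΔV = 54.0×(116−51.3) kPa·L = 3480 J.
ΔU = nCvΔT = 0.844×32.0×(891−395) = 13400 J.
Q = ΔU + W = nCpΔT = 16900 J.
Net over both steps: W = 8460 J, Q = 21800 J, ΔU = 13400 J.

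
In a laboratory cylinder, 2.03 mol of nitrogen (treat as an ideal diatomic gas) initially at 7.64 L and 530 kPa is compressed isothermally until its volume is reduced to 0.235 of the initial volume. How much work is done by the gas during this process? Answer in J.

-5860 J

T₁ = P₁V₁/(nR) = 530×7.64/(2.03×8.314) = 240 K.
Isothermal: T stays 240 K; PV = const ⇒ V₂ = 1.80 L, P₂ = 2260 kPa.
W = nRT ln(V₂/V₁) = 2.03×8.314×240×ln(0.235) = -5860 J.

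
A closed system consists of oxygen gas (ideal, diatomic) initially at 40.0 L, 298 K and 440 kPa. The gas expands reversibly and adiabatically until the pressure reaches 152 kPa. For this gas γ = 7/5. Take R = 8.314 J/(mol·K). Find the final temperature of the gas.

220 K

Adiabatic: T₂/T₁ = (P₂/P₁)^((γ−1)/γ) ⇒ T₂ = 298×(0.345)^0.286 = 220 K; V₂ = 85.5 L.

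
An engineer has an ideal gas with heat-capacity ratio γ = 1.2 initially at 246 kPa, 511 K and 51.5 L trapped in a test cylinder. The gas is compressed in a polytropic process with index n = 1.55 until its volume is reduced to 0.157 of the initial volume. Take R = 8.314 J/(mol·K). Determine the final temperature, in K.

Polytropic n=1.55: T₂ = T₁(V₁/V₂)^(n−1) = 511×(6.37)^0.55 = 1410 K; P₂ = P₁(V₁/V₂)^n = 4340 kPa.

1410 K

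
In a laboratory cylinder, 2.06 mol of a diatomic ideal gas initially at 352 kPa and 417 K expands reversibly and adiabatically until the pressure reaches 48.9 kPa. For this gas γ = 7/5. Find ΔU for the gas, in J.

V₁ = nRT₁/P₁ = 2.06×8.314×417/352 = 20.3 L.
Adiabatic: T₂/T₁ = (P₂/P₁)^((γ−1)/γ) ⇒ T₂ = 417×(0.139)^0.286 = 237 K; V₂ = 83.1 L.
For an ideal gas ΔU = nCvΔT with Cv = (5/2)R = 20.8 J/(mol·K).
ΔU = 2.06×20.8×(237−417) = -7700 J.

-7700 J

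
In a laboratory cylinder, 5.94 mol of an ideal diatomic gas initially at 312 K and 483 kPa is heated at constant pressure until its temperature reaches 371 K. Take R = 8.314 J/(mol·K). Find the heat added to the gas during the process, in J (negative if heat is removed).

V₁ = nRT₁/P₁ = 5.94×8.314×312/483 = 31.9 L.
Isobaric: P stays 483 kPa; V/T = const ⇒ T₂ = 371 K, V₂ = 37.9 L.
W = PΔV = 483×(37.9−31.9) kPa·L = 2910 J.
ΔU = nCvΔT = 5.94×20.8×(371−312) = 7280 J.
Q = ΔU + W = nCpΔT = 10200 J.

10200 J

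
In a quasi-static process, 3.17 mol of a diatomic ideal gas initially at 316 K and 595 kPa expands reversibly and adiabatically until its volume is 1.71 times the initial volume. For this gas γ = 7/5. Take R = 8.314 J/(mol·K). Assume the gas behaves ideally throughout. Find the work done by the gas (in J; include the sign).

4020 J

V₁ = nRT₁/P₁ = 3.17×8.314×316/595 = 14.0 L.
Adiabatic: TV^(γ−1) = const ⇒ T₂ = 316×(0.585)^0.400 = 255 K; PV^γ = const ⇒ P₂ = 281 kPa.
ΔU = nCvΔT = 3.17×20.8×(255−316) = -4020 J.
Q = 0 for an adiabatic process, so W = −ΔU = 4020 J.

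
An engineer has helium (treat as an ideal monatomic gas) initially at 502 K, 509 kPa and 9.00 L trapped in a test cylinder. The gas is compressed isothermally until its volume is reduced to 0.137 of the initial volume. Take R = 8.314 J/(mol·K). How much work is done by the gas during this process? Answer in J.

n = P₁V₁/(RT₁) = 509×9.00/(8.314×502) = 1.10 mol.
Isothermal: T stays 502 K; PV = const ⇒ V₂ = 1.23 L, P₂ = 3720 kPa.
W = nRT ln(V₂/V₁) = 1.10×8.314×502×ln(0.137) = -9110 J.

-9110 J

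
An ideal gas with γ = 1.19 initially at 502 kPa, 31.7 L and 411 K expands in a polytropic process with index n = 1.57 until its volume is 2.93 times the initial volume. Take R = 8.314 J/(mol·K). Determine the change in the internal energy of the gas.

-38400 J

n = P₁V₁/(RT₁) = 502×31.7/(8.314×411) = 4.66 mol.
Polytropic n=1.57: T₂ = T₁(V₁/V₂)^(n−1) = 411×(0.341)^0.57 = 223 K; P₂ = P₁(V₁/V₂)^n = 92.8 kPa.
For an ideal gas ΔU = nCvΔT with Cv = R/(γ−1) = 43.8 J/(mol·K).
ΔU = 4.66×43.8×(223−411) = -38400 J.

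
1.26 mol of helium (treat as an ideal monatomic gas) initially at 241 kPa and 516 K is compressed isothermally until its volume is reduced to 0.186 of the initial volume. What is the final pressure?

V₁ = nRT₁/P₁ = 1.26×8.314×516/241 = 22.4 L.
Isothermal: T stays 516 K; PV = const ⇒ V₂ = 4.17 L, P₂ = 1300 kPa.

1300 kPa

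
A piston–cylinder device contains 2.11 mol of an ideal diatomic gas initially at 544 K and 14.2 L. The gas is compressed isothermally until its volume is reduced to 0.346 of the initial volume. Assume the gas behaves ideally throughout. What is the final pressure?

P₁ = nRT₁/V₁ = 2.11×8.314×544/14.2 = 672 kPa.
Isothermal: T stays 544 K; PV = const ⇒ V₂ = 4.91 L, P₂ = 1940 kPa.

1940 kPa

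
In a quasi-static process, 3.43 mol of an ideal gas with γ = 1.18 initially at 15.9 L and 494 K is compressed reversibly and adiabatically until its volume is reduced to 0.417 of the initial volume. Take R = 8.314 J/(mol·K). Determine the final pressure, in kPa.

2490 kPa

P₁ = nRT₁/V₁ = 3.43×8.314×494/15.9 = 886 kPa.
Adiabatic: TV^(γ−1) = const ⇒ T₂ = 494×(2.40)^0.180 = 578 K; PV^γ = const ⇒ P₂ = 2490 kPa.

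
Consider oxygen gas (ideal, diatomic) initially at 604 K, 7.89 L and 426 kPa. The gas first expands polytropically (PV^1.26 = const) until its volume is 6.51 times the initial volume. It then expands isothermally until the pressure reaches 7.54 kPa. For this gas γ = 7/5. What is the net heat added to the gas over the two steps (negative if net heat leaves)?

5200 J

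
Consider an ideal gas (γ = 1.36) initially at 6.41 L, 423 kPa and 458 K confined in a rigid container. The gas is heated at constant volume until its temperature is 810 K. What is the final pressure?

Isochoric: V stays 6.41 L; P/T = const ⇒ T₂ = 810 K, P₂ = 748 kPa.

748 kPa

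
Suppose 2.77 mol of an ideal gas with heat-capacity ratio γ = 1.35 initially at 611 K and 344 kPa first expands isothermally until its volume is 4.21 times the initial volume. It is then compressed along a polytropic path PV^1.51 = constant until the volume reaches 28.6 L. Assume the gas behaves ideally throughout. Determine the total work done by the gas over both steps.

-21100 J

V₁ = nRT₁/P₁ = 2.77×8.314×611/344 = 40.9 L.
Step 1 — Isothermal: T stays 611 K; PV = const ⇒ V₂ = 172 L, P₂ = 81.7 kPa.
ΔU = 0 (ideal gas, T constant).
W = nRT ln(V₂/V₁) = 2.77×8.314×611×ln(4.21) = 20200 J.
Q = ΔU + W = 20200 J.
State after step 1: P = 81.7 kPa, V = 172 L, T = 611 K.
Step 2 — Polytropic n=1.51: T₂ = T₁(V₁/V₂)^(n−1) = 611×(6.02)^0.51 = 1530 K; P₂ = P₁(V₁/V₂)^n = 1230 kPa.
W = (P₁V₁−P₂V₂)/(n−1) = (81.7×172−1230×28.6)/0.51 = -41300 J.
ΔU = nCvΔT = 2.77×23.8×(1530−611) = 60200 J.
Q = ΔU + W = 18900 J.
Net over both steps: W = -21100 J, Q = 39100 J, ΔU = 60200 J.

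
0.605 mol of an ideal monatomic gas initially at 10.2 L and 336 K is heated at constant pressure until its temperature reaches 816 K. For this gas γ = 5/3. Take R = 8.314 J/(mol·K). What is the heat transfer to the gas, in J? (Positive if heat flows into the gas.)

P₁ = nRT₁/V₁ = 0.605×8.314×336/10.2 = 166 kPa.
Isobaric: P stays 166 kPa; V/T = const ⇒ T₂ = 816 K, V₂ = 24.8 L.
W = PΔV = 166×(24.8−10.2) kPa·L = 2410 J.
ΔU = nCvΔT = 0.605×12.5×(816−336) = 3620 J.
Q = ΔU + W = nCpΔT = 6040 J.

6040 J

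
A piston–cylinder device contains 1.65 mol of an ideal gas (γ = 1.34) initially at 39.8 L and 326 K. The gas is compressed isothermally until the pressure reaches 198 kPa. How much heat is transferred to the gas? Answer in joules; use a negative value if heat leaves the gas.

-2530 J

P₁ = nRT₁/V₁ = 1.65×8.314×326/39.8 = 112 kPa.
Isothermal: T stays 326 K; PV = const ⇒ V₂ = 22.6 L, P₂ = 198 kPa.
ΔU = 0 (ideal gas, T constant).
W = nRT ln(V₂/V₁) = 1.65×8.314×326×ln(0.567) = -2530 J.
Q = ΔU + W = -2530 J.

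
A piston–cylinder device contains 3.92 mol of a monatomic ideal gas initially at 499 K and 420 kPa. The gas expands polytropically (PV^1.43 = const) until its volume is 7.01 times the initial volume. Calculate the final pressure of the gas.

25.9 kPa

V₁ = nRT₁/P₁ = 3.92×8.314×499/420 = 38.7 L.
Polytropic n=1.43: T₂ = T₁(V₁/V₂)^(n−1) = 499×(0.143)^0.43 = 216 K; P₂ = P₁(V₁/V₂)^n = 25.9 kPa.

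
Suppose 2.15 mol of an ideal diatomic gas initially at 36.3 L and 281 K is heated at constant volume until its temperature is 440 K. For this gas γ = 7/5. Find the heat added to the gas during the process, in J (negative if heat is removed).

7110 J

P₁ = nRT₁/V₁ = 2.15×8.314×281/36.3 = 138 kPa.
Isochoric: V stays 36.3 L; P/T = const ⇒ T₂ = 440 K, P₂ = 217 kPa.
W = 0 (no volume change).
ΔU = nCvΔT = 2.15×20.8×(440−281) = 7110 J.
Q = ΔU = 7110 J.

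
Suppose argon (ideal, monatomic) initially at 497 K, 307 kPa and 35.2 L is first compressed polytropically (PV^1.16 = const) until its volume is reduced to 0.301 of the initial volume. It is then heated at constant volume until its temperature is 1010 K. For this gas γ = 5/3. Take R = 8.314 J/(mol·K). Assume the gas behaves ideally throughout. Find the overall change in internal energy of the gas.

16700 J

n = P₁V₁/(RT₁) = 307×35.2/(8.314×497) = 2.62 mol.
Step 1 — Polytropic n=1.16: T₂ = T₁(V₁/V₂)^(n−1) = 497×(3.32)^0.16 = 602 K; P₂ = P₁(V₁/V₂)^n = 1240 kPa.
W = (P₁V₁−P₂V₂)/(n−1) = (307×35.2−1240×10.6)/0.16 = -14300 J.
ΔU = nCvΔT = 2.62×12.5×(602−497) = 3430 J.
Q = ΔU + W = -10900 J.
State after step 1: P = 1240 kPa, V = 10.6 L, T = 602 K.
Step 2 — Isochoric: V stays 10.6 L; P/T = const ⇒ T₂ = 1010 K, P₂ = 2070 kPa.
W = 0 (no volume change).
ΔU = nCvΔT = 2.62×12.5×(1010−602) = 13300 J.
Q = ΔU = 13300 J.
Net over both steps: W = -14300 J, Q = 2430 J, ΔU = 16700 J.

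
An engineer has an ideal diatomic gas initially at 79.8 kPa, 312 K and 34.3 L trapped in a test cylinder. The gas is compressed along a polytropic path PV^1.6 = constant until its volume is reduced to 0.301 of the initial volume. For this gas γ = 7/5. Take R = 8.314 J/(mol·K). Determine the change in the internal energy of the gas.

n = P₁V₁/(RT₁) = 79.8×34.3/(8.314×312) = 1.06 mol.
Polytropic n=1.6: T₂ = T₁(V₁/V₂)^(n−1) = 312×(3.32)^0.60 = 641 K; P₂ = P₁(V₁/V₂)^n = 545 kPa.
For an ideal gas ΔU = nCvΔT with Cv = (5/2)R = 20.8 J/(mol·K).
ΔU = 1.06×20.8×(641−312) = 7220 J.

7220 J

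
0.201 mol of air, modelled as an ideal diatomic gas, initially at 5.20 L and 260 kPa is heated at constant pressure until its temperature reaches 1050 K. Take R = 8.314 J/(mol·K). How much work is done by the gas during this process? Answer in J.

T₁ = P₁V₁/(nR) = 260×5.20/(0.201×8.314) = 809 K.
Isobaric: P stays 260 kPa; V/T = const ⇒ T₂ = 1050 K, V₂ = 6.75 L.
W = PΔV = 260×(6.75−5.20) kPa·L = 403 J.

403 J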